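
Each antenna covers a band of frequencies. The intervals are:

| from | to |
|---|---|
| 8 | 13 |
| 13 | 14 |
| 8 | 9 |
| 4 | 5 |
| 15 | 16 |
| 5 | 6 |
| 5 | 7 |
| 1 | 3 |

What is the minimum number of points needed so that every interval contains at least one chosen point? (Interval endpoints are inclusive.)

Sort by right endpoint; whenever an interval is uncovered, place a point at its right end.
By right end: [1,3]  [4,5]  [5,6]  [5,7]  [8,9]  [8,13]  [13,14]  [15,16]
[1,3] uncovered → point at 3; [4,5] uncovered → point at 5; [8,9] uncovered → point at 9; [13,14] uncovered → point at 14; [15,16] uncovered → point at 16.
Points: 3, 5, 9, 14, 16 (5 total).

5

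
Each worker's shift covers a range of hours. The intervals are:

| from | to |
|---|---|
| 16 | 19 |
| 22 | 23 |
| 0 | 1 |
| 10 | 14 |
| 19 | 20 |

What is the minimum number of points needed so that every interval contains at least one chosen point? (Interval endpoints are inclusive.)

Sort by right endpoint; whenever an interval is uncovered, place a point at its right end.
Sorted: [0,1] [10,14] [16,19] [19,20] [22,23]
{[0,1]} hit by 1; {[10,14]} hit by 14; {[16,19],[19,20]} hit by 19; {[22,23]} hit by 23.
Points: 1, 14, 19, 23 (4 total).

4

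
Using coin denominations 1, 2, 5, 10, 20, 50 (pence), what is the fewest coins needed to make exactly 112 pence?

4

112 − 2×50→12 − 1×10→2 − 1×2→0
Total coins = 2 + 1 + 1 = 4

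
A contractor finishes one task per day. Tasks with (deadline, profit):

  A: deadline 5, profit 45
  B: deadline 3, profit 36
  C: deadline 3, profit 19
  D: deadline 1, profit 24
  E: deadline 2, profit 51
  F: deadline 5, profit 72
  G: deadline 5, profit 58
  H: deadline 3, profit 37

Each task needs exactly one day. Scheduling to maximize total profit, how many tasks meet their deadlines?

Profit order: F=72 G=58 E=51 A=45 H=37 B=36 D=24 C=19
Assign: F→slot 5, G→slot 4, E→slot 2, A→slot 3, H→slot 1, B skipped, D skipped, C skipped.
Slots: [1:H] [2:E] [3:A] [4:G] [5:F]
5 of 8 scheduled.

5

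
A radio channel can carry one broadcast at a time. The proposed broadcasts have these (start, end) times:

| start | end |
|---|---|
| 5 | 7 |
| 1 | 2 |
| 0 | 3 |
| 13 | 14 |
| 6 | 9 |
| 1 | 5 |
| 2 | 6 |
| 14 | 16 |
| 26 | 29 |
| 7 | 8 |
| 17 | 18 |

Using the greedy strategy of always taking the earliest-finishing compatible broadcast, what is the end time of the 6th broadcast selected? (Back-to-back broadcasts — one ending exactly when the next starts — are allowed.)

18

Sorted by end: (1,2)  (0,3)  (1,5)  (2,6)  (5,7)  (7,8)  (6,9)  (13,14)  (14,16)  (17,18)  (26,29)
take (1,2); take (2,6); take (7,8); skip (6,9); take (13,14); take (14,16); take (17,18); take (26,29).
Selected: (1,2) (2,6) (7,8) (13,14) (14,16) (17,18) (26,29)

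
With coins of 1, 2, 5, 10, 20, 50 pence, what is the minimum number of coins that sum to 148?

7

148 − 2×50→48 − 2×20→8 − 1×5→3 − 1×2→1 − 1×1→0
Total coins = 2 + 2 + 1 + 1 + 1 = 7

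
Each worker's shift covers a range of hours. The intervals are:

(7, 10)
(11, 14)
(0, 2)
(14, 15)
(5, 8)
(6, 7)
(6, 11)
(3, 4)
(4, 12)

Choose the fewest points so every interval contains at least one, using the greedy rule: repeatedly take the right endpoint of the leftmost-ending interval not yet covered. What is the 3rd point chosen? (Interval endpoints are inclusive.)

7

Process intervals by earliest right end; each time one isn't hit yet, stab at its right endpoint.
By right end: [0,2]  [3,4]  [6,7]  [5,8]  [7,10]  [6,11]  [4,12]  [11,14]  [14,15]
[0,2] uncovered → point at 2; [3,4] uncovered → point at 4; [6,7] uncovered → point at 7; [11,14] uncovered → point at 14.
Points: 2, 4, 7, 14 (4 total).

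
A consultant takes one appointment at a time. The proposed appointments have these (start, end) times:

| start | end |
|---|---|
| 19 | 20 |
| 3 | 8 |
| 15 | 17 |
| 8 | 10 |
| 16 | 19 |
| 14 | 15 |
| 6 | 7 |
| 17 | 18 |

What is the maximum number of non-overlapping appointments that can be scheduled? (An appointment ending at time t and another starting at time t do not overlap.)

6

Sorted by end: (6,7)  (3,8)  (8,10)  (14,15)  (15,17)  (17,18)  (16,19)  (19,20)
take (6,7); skip (3,8); take (8,10); take (14,15); take (15,17); take (17,18); skip (16,19); take (19,20).
Selected 6 appointments.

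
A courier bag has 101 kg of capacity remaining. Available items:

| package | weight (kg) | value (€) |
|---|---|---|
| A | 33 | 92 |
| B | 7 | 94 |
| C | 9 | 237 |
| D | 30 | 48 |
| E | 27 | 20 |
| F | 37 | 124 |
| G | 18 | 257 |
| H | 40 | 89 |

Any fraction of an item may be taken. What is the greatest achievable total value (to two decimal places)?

795.64

Ratios (sorted): C 26.33, G 14.28, B 13.43, F 3.35, A 2.79, H 2.23, D 1.60, E 0.74
take C (9 @ 237); take G (18 @ 257); take B (7 @ 94); take F (37 @ 124); take 30/33 of A → 83.64. Capacity used 101/101.
Total value = 795.64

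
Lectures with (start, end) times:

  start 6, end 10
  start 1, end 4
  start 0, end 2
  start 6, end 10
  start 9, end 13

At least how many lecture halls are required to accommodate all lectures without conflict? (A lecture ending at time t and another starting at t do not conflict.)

The answer is the maximum number of intervals overlapping at any instant.
Events (time:±→running): 0:+→1 1:+→2 2:-→1 4:-→0 6:+→1 6:+→2 9:+→3 … peak 3.

3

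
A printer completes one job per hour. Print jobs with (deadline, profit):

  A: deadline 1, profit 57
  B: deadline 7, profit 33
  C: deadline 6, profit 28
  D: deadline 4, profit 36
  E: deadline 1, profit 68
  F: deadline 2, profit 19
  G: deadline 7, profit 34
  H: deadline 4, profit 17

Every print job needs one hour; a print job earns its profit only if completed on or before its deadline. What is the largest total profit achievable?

235

Take jobs in profit order; each goes to the latest open slot no later than its deadline.
Profit order: E=68 A=57 D=36 G=34 B=33 C=28 F=19 H=17
Assign: E→slot 1, A skipped, D→slot 4, G→slot 7, B→slot 6, C→slot 5, F→slot 2, H→slot 3.
Slots: [1:E] [2:F] [3:H] [4:D] [5:C] [6:B] [7:G]
Profit = 68 + 19 + 17 + 36 + 28 + 33 + 34 = 235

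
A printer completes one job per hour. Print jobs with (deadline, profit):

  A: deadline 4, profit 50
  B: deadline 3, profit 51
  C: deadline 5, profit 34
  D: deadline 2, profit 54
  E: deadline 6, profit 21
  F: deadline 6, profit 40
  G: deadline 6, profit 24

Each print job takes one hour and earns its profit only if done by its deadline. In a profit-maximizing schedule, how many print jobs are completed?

By profit: D(d2,54), B(d3,51), A(d4,50), F(d6,40), C(d5,34), G(d6,24), E(d6,21)
D→slot 2; B→slot 3; A→slot 4; F→slot 6; C→slot 5; G→slot 1; E skipped.
6 of 7 scheduled.

6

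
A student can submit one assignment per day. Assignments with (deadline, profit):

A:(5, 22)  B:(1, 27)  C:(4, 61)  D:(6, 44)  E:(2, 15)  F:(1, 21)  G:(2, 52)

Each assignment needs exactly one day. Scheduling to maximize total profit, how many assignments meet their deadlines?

Take jobs in profit order; each goes to the latest open slot no later than its deadline.
Profit order: C=61 G=52 D=44 B=27 A=22 F=21 E=15
Assign: C→slot 4, G→slot 2, D→slot 6, B→slot 1, A→slot 5, F skipped, E skipped.
Slots: [1:B] [2:G] [4:C] [5:A] [6:D]
5 of 7 scheduled.

5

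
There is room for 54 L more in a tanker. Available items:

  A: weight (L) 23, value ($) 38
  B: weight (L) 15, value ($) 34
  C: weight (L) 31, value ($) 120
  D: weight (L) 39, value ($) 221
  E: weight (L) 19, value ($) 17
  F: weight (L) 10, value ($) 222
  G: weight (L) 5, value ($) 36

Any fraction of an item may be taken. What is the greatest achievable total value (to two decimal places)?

Greedy by value/weight ratio, highest first.
Ratios (sorted): F 22.20, G 7.20, D 5.67, C 3.87, B 2.27, A 1.65, E 0.89
take F (10 @ 222); take G (5 @ 36); take D (39 @ 221). Capacity used 54/54.
Total value = 479.00

479.00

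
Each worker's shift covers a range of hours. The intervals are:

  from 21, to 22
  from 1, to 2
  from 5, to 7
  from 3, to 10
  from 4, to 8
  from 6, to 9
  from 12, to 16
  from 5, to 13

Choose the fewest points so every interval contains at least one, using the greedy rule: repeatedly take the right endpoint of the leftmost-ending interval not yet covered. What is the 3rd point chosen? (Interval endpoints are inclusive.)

16

Sort by right endpoint; whenever an interval is uncovered, place a point at its right end.
Sorted: [1,2] [5,7] [4,8] [6,9] [3,10] [5,13] [12,16] [21,22]
{[1,2]} hit by 2; {[5,7],[4,8],[6,9],[3,10],[5,13]} hit by 7; {[12,16]} hit by 16; {[21,22]} hit by 22.
Points: 2, 7, 16, 22 (4 total).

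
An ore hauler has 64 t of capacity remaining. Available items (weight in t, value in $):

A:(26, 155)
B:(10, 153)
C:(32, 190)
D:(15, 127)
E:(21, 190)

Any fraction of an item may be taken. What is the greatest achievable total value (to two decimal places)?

577.31

Ratios (sorted): B 15.30, E 9.05, D 8.47, A 5.96, C 5.94
take B (10 @ 153); take E (21 @ 190); take D (15 @ 127); take 18/26 of A → 107.31. Capacity used 64/64.
Total value = 577.31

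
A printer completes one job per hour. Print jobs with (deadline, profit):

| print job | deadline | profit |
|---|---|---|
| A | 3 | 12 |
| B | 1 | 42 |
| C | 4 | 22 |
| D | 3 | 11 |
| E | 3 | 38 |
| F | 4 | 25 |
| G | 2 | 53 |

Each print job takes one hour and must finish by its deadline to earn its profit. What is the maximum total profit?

By profit: G(d2,53), B(d1,42), E(d3,38), F(d4,25), C(d4,22), A(d3,12), D(d3,11)
G→slot 2; B→slot 1; E→slot 3; F→slot 4; C skipped; A skipped; D skipped.
Profit = 42 + 53 + 38 + 25 = 158

158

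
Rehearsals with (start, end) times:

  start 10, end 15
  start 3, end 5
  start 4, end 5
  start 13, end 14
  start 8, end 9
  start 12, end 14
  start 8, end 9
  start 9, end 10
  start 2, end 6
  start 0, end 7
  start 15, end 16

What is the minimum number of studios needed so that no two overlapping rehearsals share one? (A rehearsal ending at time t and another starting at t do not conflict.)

Count concurrent intervals with a sweep; the peak is the room count.
Events (time:±→running): 0:+→1 2:+→2 3:+→3 4:+→4 … peak 4.

4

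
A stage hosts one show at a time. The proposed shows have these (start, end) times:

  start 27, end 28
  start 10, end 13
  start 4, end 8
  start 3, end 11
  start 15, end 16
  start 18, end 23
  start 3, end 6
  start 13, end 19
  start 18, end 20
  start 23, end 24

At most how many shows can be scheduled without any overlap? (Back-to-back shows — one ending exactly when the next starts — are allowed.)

6

Sorted by end: (3,6)  (4,8)  (3,11)  (10,13)  (15,16)  (13,19)  (18,20)  (18,23)  (23,24)  (27,28)
take (3,6); skip (4,8); skip (3,11); take (10,13); take (15,16); take (18,20); skip (18,23); take (23,24); take (27,28).
Selected 6 shows.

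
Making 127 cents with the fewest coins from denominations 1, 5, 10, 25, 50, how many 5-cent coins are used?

0

127 = 2×50 + 1×25 + 2×1
Count of 5: 0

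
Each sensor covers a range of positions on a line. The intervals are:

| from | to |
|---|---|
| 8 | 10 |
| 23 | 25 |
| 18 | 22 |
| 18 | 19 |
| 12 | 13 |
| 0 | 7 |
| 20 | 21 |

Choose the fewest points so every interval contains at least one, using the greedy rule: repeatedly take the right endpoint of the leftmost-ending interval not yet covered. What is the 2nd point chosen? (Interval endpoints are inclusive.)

Sort by right endpoint; whenever an interval is uncovered, place a point at its right end.
Sorted: [0,7] [8,10] [12,13] [18,19] [20,21] [18,22] [23,25]
{[0,7]} hit by 7; {[8,10]} hit by 10; {[12,13]} hit by 13; {[18,19]} hit by 19; {[20,21],[18,22]} hit by 21; {[23,25]} hit by 25.
Points: 7, 10, 13, 19, 21, 25 (6 total).

10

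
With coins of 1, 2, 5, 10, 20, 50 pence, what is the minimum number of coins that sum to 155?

155 = 3×50 + 1×5
Total coins = 3 + 1 = 4

4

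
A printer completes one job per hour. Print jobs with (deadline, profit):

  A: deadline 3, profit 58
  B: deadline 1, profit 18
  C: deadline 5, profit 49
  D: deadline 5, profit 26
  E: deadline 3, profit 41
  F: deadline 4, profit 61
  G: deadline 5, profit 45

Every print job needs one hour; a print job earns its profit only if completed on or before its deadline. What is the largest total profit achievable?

Profit order: F=61 A=58 C=49 G=45 E=41 D=26 B=18
Assign: F→slot 4, A→slot 3, C→slot 5, G→slot 2, E→slot 1, D skipped, B skipped.
Slots: [1:E] [2:G] [3:A] [4:F] [5:C]
Profit = 41 + 45 + 58 + 61 + 49 = 254

254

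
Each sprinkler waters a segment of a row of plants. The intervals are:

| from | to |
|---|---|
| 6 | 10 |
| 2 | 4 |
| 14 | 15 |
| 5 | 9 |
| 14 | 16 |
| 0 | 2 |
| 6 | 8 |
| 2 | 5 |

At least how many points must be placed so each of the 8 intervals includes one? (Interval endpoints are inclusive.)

By right end: [0,2]  [2,4]  [2,5]  [6,8]  [5,9]  [6,10]  [14,15]  [14,16]
[0,2] uncovered → point at 2; [6,8] uncovered → point at 8; [14,15] uncovered → point at 15.
Points: 2, 8, 15 (3 total).

3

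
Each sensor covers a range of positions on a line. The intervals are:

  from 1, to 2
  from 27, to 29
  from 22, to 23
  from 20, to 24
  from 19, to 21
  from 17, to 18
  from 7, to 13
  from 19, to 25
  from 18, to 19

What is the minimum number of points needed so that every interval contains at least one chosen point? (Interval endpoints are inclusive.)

By right end: [1,2]  [7,13]  [17,18]  [18,19]  [19,21]  [22,23]  [20,24]  [19,25]  [27,29]
[1,2] uncovered → point at 2; [7,13] uncovered → point at 13; [17,18] uncovered → point at 18; [19,21] uncovered → point at 21; [22,23] uncovered → point at 23; [27,29] uncovered → point at 29.
Points: 2, 13, 18, 21, 23, 29 (6 total).

6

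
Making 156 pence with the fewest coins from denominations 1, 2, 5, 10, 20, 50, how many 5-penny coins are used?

1

Use the largest denomination that fits, subtract, and repeat.
156 = 3×50 + 1×5 + 1×1
Count of 5: 1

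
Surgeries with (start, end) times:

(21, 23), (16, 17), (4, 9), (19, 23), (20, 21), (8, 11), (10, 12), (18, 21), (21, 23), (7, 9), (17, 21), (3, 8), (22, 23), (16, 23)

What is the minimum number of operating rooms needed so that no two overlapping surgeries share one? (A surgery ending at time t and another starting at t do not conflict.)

Count concurrent intervals with a sweep; the peak is the room count.
starts: [3, 4, 7, 8, 10, 16, 16, 17, 18, 19, 20, 21, 21, 22]
ends:   [8, 9, 9, 11, 12, 17, 21, 21, 21, 23, 23, 23, 23, 23]
s3→1 s4→2 s7→3 e8→2 s8→3 e9→2 e9→1 s10→2 e11→1 e12→0 s16→1 s16→2 e17→1 s17→2 s18→3 s19→4 s20→5  — peak 5.

5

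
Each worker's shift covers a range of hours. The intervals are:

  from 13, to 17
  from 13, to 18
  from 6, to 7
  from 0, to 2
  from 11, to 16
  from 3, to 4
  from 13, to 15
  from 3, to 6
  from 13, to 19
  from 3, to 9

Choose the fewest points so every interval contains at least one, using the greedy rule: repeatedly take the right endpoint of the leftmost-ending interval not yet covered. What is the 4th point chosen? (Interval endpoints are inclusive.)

Process intervals by earliest right end; each time one isn't hit yet, stab at its right endpoint.
Sorted: [0,2] [3,4] [3,6] [6,7] [3,9] [13,15] [11,16] [13,17] [13,18] [13,19]
{[0,2]} hit by 2; {[3,4],[3,6]} hit by 4; {[6,7],[3,9]} hit by 7; {[13,15],[11,16],[13,17],[13,18],[13,19]} hit by 15.
Points: 2, 4, 7, 15 (4 total).

15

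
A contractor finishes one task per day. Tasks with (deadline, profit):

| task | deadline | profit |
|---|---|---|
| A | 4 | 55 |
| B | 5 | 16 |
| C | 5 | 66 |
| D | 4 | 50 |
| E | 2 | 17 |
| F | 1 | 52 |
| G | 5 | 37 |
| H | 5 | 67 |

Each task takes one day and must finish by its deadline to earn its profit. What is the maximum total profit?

Profit order: H=67 C=66 A=55 F=52 D=50 G=37 E=17 B=16
Assign: H→slot 5, C→slot 4, A→slot 3, F→slot 1, D→slot 2, G skipped, E skipped, B skipped.
Slots: [1:F] [2:D] [3:A] [4:C] [5:H]
Profit = 52 + 50 + 55 + 66 + 67 = 290

290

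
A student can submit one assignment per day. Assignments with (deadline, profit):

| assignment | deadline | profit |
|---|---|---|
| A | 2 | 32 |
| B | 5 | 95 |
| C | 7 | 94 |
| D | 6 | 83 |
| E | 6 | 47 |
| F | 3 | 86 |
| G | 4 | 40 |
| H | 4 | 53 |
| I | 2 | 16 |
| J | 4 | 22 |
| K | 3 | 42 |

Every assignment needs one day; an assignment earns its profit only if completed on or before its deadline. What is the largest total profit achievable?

Sort by profit descending; place each in the latest free slot ≤ its deadline.
Profit order: B=95 C=94 F=86 D=83 H=53 E=47 K=42 G=40 A=32 J=22 I=16
Assign: B→slot 5, C→slot 7, F→slot 3, D→slot 6, H→slot 4, E→slot 2, K→slot 1, G skipped, A skipped, J skipped, I skipped.
Slots: [1:K] [2:E] [3:F] [4:H] [5:B] [6:D] [7:C]
Profit = 42 + 47 + 86 + 53 + 95 + 83 + 94 = 500

500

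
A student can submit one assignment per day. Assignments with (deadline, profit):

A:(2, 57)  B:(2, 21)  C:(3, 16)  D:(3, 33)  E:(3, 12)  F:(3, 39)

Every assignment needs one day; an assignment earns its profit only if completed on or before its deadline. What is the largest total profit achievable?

129

Take jobs in profit order; each goes to the latest open slot no later than its deadline.
Profit order: A=57 F=39 D=33 B=21 C=16 E=12
Assign: A→slot 2, F→slot 3, D→slot 1, B skipped, C skipped, E skipped.
Slots: [1:D] [2:A] [3:F]
Profit = 33 + 57 + 39 = 129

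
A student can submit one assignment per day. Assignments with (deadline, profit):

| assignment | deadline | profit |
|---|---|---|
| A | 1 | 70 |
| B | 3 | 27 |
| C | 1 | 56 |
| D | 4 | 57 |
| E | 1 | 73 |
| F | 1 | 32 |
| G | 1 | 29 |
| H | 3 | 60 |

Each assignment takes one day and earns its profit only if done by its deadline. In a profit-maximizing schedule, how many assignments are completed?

4

Take jobs in profit order; each goes to the latest open slot no later than its deadline.
Profit order: E=73 A=70 H=60 D=57 C=56 F=32 G=29 B=27
Assign: E→slot 1, A skipped, H→slot 3, D→slot 4, C skipped, F skipped, G skipped, B→slot 2.
Slots: [1:E] [2:B] [3:H] [4:D]
4 of 8 scheduled.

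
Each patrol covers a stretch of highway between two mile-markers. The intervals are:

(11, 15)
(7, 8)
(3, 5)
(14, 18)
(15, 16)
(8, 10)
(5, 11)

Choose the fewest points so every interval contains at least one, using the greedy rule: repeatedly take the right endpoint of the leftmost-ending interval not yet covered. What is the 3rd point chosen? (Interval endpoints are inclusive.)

15

Sort by right endpoint; whenever an interval is uncovered, place a point at its right end.
By right end: [3,5]  [7,8]  [8,10]  [5,11]  [11,15]  [15,16]  [14,18]
[3,5] uncovered → point at 5; [7,8] uncovered → point at 8; [11,15] uncovered → point at 15.
Points: 5, 8, 15 (3 total).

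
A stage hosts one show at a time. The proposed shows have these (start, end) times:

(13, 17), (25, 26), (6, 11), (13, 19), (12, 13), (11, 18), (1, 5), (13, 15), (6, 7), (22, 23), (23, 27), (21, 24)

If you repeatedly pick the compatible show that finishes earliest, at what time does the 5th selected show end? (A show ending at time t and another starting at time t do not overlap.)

Sorted by end: (1,5)  (6,7)  (6,11)  (12,13)  (13,15)  (13,17)  (11,18)  (13,19)  (22,23)  (21,24)  (25,26)  (23,27)
take (1,5); take (6,7); take (12,13); take (13,15); skip (11,18); skip (13,19); take (22,23); take (25,26).
Selected: (1,5) (6,7) (12,13) (13,15) (22,23) (25,26)

23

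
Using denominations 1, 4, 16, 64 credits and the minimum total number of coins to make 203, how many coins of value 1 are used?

Use the largest denomination that fits, subtract, and repeat.
203 = 3×64 + 2×4 + 3×1
Count of 1: 3

3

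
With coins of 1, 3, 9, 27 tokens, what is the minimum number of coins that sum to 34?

4

34 = 1×27 + 2×3 + 1×1
Total coins = 1 + 2 + 1 = 4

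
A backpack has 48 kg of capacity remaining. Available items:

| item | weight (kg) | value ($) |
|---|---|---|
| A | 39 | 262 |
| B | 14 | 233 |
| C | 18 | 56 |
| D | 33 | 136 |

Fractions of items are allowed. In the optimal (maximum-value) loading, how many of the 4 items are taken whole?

Order: B (233/14=16.64) > A (262/39=6.72) > D (136/33=4.12) > C (56/18=3.11)
Fill: take B (14 @ 233) → take 34/39 of A → 228.41; 48/48 used.
1 item(s) taken whole; one partial (take 34/39 of A).

1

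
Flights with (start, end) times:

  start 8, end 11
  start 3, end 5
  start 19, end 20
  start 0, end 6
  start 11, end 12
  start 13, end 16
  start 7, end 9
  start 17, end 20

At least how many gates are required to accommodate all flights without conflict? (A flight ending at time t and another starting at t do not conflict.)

2

The answer is the maximum number of intervals overlapping at any instant.
Events (time:±→running): 0:+→1 3:+→2 … peak 2.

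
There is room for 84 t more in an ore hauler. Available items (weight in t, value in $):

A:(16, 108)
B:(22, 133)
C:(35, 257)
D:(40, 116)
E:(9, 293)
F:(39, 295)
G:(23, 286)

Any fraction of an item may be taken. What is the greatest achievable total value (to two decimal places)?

969.46

Sort by value per unit weight and fill in that order.
Order: E (293/9=32.56) > G (286/23=12.43) > F (295/39=7.56) > C (257/35=7.34) > A (108/16=6.75) > B (133/22=6.05) > D (116/40=2.90)
Fill: take E (9 @ 293) → take G (23 @ 286) → take F (39 @ 295) → take 13/35 of C → 95.46; 84/84 used.
Total value = 969.46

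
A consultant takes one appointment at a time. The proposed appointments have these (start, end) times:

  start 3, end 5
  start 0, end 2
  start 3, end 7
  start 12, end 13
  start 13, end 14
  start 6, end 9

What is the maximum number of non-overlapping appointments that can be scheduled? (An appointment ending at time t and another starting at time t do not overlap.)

Sorted by end: (0,2)  (3,5)  (3,7)  (6,9)  (12,13)  (13,14)
take (0,2); take (3,5); take (6,9); take (12,13); take (13,14).
Selected 5 appointments.

5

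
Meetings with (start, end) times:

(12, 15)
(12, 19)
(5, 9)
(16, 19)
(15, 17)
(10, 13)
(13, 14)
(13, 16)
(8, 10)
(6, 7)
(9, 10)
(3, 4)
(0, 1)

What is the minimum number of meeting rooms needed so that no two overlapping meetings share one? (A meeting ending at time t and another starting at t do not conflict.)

Events (time:±→running): 0:+→1 1:-→0 3:+→1 4:-→0 5:+→1 6:+→2 7:-→1 8:+→2 9:-→1 9:+→2 10:-→1 10:-→0 10:+→1 12:+→2 12:+→3 13:-→2 13:+→3 13:+→4 … peak 4.

4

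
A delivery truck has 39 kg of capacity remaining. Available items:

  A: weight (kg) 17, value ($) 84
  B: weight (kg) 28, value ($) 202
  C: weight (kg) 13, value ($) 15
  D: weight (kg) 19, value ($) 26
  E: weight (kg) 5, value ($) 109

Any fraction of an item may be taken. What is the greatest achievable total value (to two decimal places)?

340.65

Ratios (sorted): E 21.80, B 7.21, A 4.94, D 1.37, C 1.15
take E (5 @ 109); take B (28 @ 202); take 6/17 of A → 29.65. Capacity used 39/39.
Total value = 340.65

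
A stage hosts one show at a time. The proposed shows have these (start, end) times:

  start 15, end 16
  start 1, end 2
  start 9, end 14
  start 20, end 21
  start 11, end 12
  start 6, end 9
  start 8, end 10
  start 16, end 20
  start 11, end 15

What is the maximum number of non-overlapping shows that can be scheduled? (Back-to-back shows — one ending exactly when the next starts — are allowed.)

6

Sort by end time and greedily take each interval whose start is ≥ the last chosen end.
Sorted by end: (1,2)  (6,9)  (8,10)  (11,12)  (9,14)  (11,15)  (15,16)  (16,20)  (20,21)
take (1,2); take (6,9); take (11,12); take (15,16); take (16,20); take (20,21).
Selected 6 shows.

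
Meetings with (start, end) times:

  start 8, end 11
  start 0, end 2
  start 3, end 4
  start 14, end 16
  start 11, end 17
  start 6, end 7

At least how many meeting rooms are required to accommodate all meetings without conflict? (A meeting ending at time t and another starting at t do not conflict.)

Count concurrent intervals with a sweep; the peak is the room count.
Events (time:±→running): 0:+→1 2:-→0 3:+→1 4:-→0 6:+→1 7:-→0 8:+→1 11:-→0 11:+→1 14:+→2 … peak 2.

2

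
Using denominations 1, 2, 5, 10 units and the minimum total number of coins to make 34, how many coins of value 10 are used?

3

Greedy: take as many of the largest coin as possible, then repeat with the remainder.
34 − 3×10→4 − 2×2→0
Count of 10: 3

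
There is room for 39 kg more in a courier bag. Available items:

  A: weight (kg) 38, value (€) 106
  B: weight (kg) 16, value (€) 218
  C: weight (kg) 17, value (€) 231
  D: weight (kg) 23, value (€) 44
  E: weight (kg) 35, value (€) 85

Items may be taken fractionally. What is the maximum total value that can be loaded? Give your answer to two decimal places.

465.74

Sort by value per unit weight and fill in that order.
Order: B (218/16=13.62) > C (231/17=13.59) > A (106/38=2.79) > E (85/35=2.43) > D (44/23=1.91)
Fill: take B (16 @ 218) → take C (17 @ 231) → take 6/38 of A → 16.74; 39/39 used.
Total value = 465.74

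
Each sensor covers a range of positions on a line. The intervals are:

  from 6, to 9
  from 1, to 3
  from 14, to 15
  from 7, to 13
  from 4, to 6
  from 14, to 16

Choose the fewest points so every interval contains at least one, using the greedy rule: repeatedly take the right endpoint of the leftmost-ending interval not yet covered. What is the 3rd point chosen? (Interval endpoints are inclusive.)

Process intervals by earliest right end; each time one isn't hit yet, stab at its right endpoint.
By right end: [1,3]  [4,6]  [6,9]  [7,13]  [14,15]  [14,16]
[1,3] uncovered → point at 3; [4,6] uncovered → point at 6; [7,13] uncovered → point at 13; [14,15] uncovered → point at 15.
Points: 3, 6, 13, 15 (4 total).

13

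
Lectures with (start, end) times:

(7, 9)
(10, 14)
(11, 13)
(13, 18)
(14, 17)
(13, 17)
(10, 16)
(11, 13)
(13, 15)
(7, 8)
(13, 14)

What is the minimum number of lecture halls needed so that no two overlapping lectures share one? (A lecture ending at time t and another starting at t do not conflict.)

6

starts: [7, 7, 10, 10, 11, 11, 13, 13, 13, 13, 14]
ends:   [8, 9, 13, 13, 14, 14, 15, 16, 17, 17, 18]
s7→1 s7→2 e8→1 e9→0 s10→1 s10→2 s11→3 s11→4 e13→3 e13→2 s13→3 s13→4 s13→5 s13→6  — peak 6.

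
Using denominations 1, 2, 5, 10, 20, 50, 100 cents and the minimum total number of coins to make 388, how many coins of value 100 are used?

3

388 = 3×100 + 1×50 + 1×20 + 1×10 + 1×5 + 1×2 + 1×1
Count of 100: 3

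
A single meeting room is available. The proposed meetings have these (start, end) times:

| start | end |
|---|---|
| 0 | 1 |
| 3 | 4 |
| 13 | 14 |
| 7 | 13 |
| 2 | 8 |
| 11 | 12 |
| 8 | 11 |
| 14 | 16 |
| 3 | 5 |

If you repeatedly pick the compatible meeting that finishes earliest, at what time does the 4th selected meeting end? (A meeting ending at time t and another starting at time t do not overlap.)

By end time: (0,1), (3,4), (3,5), (2,8), (8,11), (11,12), (7,13), (13,14), (14,16).
Pick (0,1); next start ≥ 1 → (3,4); next start ≥ 4 → (8,11); next start ≥ 11 → (11,12); next start ≥ 12 → (13,14); next start ≥ 14 → (14,16).
Selected: (0,1) (3,4) (8,11) (11,12) (13,14) (14,16)

12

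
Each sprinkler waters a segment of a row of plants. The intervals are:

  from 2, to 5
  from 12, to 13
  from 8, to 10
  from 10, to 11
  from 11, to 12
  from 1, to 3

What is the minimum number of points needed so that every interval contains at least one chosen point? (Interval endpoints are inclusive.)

Sort by right endpoint; whenever an interval is uncovered, place a point at its right end.
Sorted: [1,3] [2,5] [8,10] [10,11] [11,12] [12,13]
{[1,3],[2,5]} hit by 3; {[8,10],[10,11]} hit by 10; {[11,12],[12,13]} hit by 12.
Points: 3, 10, 12 (3 total).

3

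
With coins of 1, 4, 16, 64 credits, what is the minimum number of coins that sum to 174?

Use the largest denomination that fits, subtract, and repeat.
174 = 2×64 + 2×16 + 3×4 + 2×1
Total coins = 2 + 2 + 3 + 2 = 9

9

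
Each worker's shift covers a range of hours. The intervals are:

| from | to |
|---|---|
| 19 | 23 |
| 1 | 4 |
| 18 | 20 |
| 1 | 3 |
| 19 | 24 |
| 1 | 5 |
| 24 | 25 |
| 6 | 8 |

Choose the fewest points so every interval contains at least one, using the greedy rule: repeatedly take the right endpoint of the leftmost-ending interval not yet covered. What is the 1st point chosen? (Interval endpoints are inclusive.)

Process intervals by earliest right end; each time one isn't hit yet, stab at its right endpoint.
By right end: [1,3]  [1,4]  [1,5]  [6,8]  [18,20]  [19,23]  [19,24]  [24,25]
[1,3] uncovered → point at 3; [6,8] uncovered → point at 8; [18,20] uncovered → point at 20; [24,25] uncovered → point at 25.
Points: 3, 8, 20, 25 (4 total).

3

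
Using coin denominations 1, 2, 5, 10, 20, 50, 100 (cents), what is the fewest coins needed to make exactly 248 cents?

248 − 2×100→48 − 2×20→8 − 1×5→3 − 1×2→1 − 1×1→0
Total coins = 2 + 2 + 1 + 1 + 1 = 7

7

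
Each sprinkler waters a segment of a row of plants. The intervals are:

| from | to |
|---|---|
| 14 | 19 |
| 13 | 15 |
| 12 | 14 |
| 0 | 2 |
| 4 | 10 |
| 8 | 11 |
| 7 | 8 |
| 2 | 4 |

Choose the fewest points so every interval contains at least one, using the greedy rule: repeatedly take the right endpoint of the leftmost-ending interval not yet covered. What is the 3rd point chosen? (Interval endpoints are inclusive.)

Sort by right endpoint; whenever an interval is uncovered, place a point at its right end.
By right end: [0,2]  [2,4]  [7,8]  [4,10]  [8,11]  [12,14]  [13,15]  [14,19]
[0,2] uncovered → point at 2; [7,8] uncovered → point at 8; [12,14] uncovered → point at 14.
Points: 2, 8, 14 (3 total).

14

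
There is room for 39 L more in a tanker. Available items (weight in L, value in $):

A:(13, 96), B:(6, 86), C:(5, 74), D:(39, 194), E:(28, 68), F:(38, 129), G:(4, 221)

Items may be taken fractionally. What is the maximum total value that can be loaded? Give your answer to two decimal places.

Ratios (sorted): G 55.25, C 14.80, B 14.33, A 7.38, D 4.97, F 3.39, E 2.43
take G (4 @ 221); take C (5 @ 74); take B (6 @ 86); take A (13 @ 96); take 11/39 of D → 54.72. Capacity used 39/39.
Total value = 531.72

531.72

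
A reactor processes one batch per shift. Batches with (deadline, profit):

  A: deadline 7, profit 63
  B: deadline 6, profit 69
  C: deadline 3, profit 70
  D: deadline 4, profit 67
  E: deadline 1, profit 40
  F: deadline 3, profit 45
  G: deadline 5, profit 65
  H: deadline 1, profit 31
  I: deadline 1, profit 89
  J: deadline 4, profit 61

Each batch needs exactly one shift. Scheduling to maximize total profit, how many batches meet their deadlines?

7

Profit order: I=89 C=70 B=69 D=67 G=65 A=63 J=61 F=45 E=40 H=31
Assign: I→slot 1, C→slot 3, B→slot 6, D→slot 4, G→slot 5, A→slot 7, J→slot 2, F skipped, E skipped, H skipped.
Slots: [1:I] [2:J] [3:C] [4:D] [5:G] [6:B] [7:A]
7 of 10 scheduled.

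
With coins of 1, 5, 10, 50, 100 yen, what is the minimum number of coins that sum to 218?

7

Use the largest denomination that fits, subtract, and repeat.
218 = 2×100 + 1×10 + 1×5 + 3×1
Total coins = 2 + 1 + 1 + 3 = 7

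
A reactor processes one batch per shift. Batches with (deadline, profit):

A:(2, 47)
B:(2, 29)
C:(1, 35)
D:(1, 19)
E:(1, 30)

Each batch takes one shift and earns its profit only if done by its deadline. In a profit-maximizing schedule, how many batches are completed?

2

Take jobs in profit order; each goes to the latest open slot no later than its deadline.
By profit: A(d2,47), C(d1,35), E(d1,30), B(d2,29), D(d1,19)
A→slot 2; C→slot 1; E skipped; B skipped; D skipped.
2 of 5 scheduled.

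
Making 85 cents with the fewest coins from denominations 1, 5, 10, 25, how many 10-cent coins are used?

1

Use the largest denomination that fits, subtract, and repeat.
85 − 3×25→10 − 1×10→0
Count of 10: 1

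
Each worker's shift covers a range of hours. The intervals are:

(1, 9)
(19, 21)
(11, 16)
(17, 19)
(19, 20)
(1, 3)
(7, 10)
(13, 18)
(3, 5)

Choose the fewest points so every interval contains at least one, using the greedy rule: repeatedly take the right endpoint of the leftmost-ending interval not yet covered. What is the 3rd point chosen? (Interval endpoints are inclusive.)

16

Sort by right endpoint; whenever an interval is uncovered, place a point at its right end.
By right end: [1,3]  [3,5]  [1,9]  [7,10]  [11,16]  [13,18]  [17,19]  [19,20]  [19,21]
[1,3] uncovered → point at 3; [7,10] uncovered → point at 10; [11,16] uncovered → point at 16; [17,19] uncovered → point at 19.
Points: 3, 10, 16, 19 (4 total).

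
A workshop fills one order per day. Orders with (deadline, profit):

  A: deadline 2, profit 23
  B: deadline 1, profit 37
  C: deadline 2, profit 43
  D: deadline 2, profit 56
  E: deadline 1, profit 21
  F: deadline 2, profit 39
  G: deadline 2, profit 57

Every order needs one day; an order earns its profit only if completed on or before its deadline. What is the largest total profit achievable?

113

Sort by profit descending; place each in the latest free slot ≤ its deadline.
Profit order: G=57 D=56 C=43 F=39 B=37 A=23 E=21
Assign: G→slot 2, D→slot 1, C skipped, F skipped, B skipped, A skipped, E skipped.
Slots: [1:D] [2:G]
Profit = 56 + 57 = 113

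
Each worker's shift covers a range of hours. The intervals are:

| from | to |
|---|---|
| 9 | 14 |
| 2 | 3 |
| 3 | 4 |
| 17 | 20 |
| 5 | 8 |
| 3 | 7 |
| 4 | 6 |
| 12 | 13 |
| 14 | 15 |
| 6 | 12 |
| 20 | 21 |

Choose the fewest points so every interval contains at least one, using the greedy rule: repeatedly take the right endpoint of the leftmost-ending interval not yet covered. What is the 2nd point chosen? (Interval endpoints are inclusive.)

Sort by right endpoint; whenever an interval is uncovered, place a point at its right end.
Sorted: [2,3] [3,4] [4,6] [3,7] [5,8] [6,12] [12,13] [9,14] [14,15] [17,20] [20,21]
{[2,3],[3,4]} hit by 3; {[4,6],[3,7],[5,8],[6,12]} hit by 6; {[12,13],[9,14]} hit by 13; {[14,15]} hit by 15; {[17,20],[20,21]} hit by 20.
Points: 3, 6, 13, 15, 20 (5 total).

6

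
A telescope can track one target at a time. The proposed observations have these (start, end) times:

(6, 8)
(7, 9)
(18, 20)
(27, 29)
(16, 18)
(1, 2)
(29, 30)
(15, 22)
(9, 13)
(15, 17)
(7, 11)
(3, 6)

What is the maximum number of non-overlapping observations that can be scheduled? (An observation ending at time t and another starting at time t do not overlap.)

8

Greedy by earliest finish: after sorting by end time, pick each interval compatible with the last pick.
Sorted by end: (1,2)  (3,6)  (6,8)  (7,9)  (7,11)  (9,13)  (15,17)  (16,18)  (18,20)  (15,22)  (27,29)  (29,30)
take (1,2); take (3,6); take (6,8); skip (7,9); take (9,13); take (15,17); skip (16,18); take (18,20); take (27,29); take (29,30).
Selected 8 observations.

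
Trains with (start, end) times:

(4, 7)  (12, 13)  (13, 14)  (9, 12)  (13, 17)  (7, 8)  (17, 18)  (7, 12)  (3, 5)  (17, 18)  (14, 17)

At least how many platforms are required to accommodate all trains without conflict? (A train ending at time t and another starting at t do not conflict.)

2

The answer is the maximum number of intervals overlapping at any instant.
starts: [3, 4, 7, 7, 9, 12, 13, 13, 14, 17, 17]
ends:   [5, 7, 8, 12, 12, 13, 14, 17, 17, 18, 18]
s3→1 s4→2  — peak 2.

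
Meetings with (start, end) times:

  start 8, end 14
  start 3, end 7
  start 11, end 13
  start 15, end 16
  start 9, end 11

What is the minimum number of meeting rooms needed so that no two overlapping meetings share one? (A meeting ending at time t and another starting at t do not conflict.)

2

Count concurrent intervals with a sweep; the peak is the room count.
starts: [3, 8, 9, 11, 15]
ends:   [7, 11, 13, 14, 16]
s3→1 e7→0 s8→1 s9→2  — peak 2.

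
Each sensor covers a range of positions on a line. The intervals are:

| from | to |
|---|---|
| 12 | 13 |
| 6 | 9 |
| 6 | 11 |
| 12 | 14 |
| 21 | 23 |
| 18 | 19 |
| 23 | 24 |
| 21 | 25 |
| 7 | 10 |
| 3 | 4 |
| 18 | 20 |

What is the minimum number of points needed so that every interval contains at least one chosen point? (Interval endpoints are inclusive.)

5

Sort by right endpoint; whenever an interval is uncovered, place a point at its right end.
By right end: [3,4]  [6,9]  [7,10]  [6,11]  [12,13]  [12,14]  [18,19]  [18,20]  [21,23]  [23,24]  [21,25]
[3,4] uncovered → point at 4; [6,9] uncovered → point at 9; [12,13] uncovered → point at 13; [18,19] uncovered → point at 19; [21,23] uncovered → point at 23.
Points: 4, 9, 13, 19, 23 (5 total).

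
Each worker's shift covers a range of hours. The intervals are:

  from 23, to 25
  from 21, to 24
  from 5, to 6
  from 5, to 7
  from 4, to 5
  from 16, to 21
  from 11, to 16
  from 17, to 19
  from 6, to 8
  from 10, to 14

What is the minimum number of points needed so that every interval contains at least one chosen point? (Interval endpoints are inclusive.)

5

By right end: [4,5]  [5,6]  [5,7]  [6,8]  [10,14]  [11,16]  [17,19]  [16,21]  [21,24]  [23,25]
[4,5] uncovered → point at 5; [6,8] uncovered → point at 8; [10,14] uncovered → point at 14; [17,19] uncovered → point at 19; [21,24] uncovered → point at 24.
Points: 5, 8, 14, 19, 24 (5 total).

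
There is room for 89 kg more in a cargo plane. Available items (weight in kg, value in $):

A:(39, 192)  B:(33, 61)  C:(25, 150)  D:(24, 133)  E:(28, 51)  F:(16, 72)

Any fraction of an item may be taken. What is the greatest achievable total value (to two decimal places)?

Greedy by value/weight ratio, highest first.
Ratios (sorted): C 6.00, D 5.54, A 4.92, F 4.50, B 1.85, E 1.82
take C (25 @ 150); take D (24 @ 133); take A (39 @ 192); take 1/16 of F → 4.50. Capacity used 89/89.
Total value = 479.50

479.50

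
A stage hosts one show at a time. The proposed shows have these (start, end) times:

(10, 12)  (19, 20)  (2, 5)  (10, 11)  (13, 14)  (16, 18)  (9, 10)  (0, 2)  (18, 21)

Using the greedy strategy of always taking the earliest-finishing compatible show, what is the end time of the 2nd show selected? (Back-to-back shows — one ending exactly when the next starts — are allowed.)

5

Sorted by end: (0,2)  (2,5)  (9,10)  (10,11)  (10,12)  (13,14)  (16,18)  (19,20)  (18,21)
take (0,2); take (2,5); take (9,10); take (10,11); skip (10,12); take (13,14); take (16,18); take (19,20).
Selected: (0,2) (2,5) (9,10) (10,11) (13,14) (16,18) (19,20)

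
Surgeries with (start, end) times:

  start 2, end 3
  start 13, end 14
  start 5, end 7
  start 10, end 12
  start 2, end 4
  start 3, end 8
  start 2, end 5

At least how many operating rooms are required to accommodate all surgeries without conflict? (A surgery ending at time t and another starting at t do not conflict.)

Events (time:±→running): 2:+→1 2:+→2 2:+→3 … peak 3.

3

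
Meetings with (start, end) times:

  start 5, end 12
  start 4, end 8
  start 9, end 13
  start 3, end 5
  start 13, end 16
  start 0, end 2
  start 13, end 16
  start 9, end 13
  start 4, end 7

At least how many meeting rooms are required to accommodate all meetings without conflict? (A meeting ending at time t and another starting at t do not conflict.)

3

Events (time:±→running): 0:+→1 2:-→0 3:+→1 4:+→2 4:+→3 … peak 3.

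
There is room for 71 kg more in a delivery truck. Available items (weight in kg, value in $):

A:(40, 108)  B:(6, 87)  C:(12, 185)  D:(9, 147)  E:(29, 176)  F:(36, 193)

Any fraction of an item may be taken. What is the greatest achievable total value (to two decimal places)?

675.42

Ratios (sorted): D 16.33, C 15.42, B 14.50, E 6.07, F 5.36, A 2.70
take D (9 @ 147); take C (12 @ 185); take B (6 @ 87); take E (29 @ 176); take 15/36 of F → 80.42. Capacity used 71/71.
Total value = 675.42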